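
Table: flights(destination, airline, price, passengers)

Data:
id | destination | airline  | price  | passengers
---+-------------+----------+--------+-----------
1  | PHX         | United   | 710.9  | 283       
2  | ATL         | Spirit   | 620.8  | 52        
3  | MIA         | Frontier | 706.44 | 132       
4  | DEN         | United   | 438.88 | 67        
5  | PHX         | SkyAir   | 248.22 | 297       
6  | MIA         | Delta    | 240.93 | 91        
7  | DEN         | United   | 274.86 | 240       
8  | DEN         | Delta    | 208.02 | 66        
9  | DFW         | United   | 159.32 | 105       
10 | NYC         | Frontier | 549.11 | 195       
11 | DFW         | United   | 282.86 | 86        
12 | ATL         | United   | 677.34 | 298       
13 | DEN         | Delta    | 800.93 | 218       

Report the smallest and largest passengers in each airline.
SELECT airline, MIN(passengers), MAX(passengers)
FROM flights
GROUP BY airline

Result:
  Delta: min=66, max=218
  Frontier: min=132, max=195
  SkyAir: min=297, max=297
  Spirit: min=52, max=52
  United: min=67, max=298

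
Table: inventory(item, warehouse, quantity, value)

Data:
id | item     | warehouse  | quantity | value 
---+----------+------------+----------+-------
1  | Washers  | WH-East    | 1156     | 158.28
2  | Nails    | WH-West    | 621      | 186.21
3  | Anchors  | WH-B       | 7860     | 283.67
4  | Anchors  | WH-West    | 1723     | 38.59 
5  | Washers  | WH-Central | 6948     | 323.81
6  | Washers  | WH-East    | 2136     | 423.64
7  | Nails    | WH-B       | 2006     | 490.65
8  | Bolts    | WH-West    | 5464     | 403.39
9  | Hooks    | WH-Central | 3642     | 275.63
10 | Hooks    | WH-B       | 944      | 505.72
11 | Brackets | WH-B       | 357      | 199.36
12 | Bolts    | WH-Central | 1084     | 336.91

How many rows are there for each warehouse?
SELECT warehouse, COUNT(*) as count
FROM inventory
GROUP BY warehouse

Result:
  WH-B: 4
  WH-Central: 3
  WH-East: 2
  WH-West: 3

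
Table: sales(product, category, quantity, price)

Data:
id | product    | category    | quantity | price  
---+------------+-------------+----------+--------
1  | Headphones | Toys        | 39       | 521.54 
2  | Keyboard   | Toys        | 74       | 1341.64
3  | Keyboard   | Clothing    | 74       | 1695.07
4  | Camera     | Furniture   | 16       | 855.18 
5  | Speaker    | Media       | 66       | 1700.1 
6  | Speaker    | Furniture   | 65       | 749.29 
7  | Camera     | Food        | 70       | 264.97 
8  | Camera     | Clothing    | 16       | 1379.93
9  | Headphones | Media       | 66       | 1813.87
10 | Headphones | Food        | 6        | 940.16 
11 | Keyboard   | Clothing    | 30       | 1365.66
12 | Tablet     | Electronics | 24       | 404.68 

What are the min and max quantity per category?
SELECT category, MIN(quantity), MAX(quantity)
FROM sales
GROUP BY category

Result:
  Clothing: min=16, max=74
  Electronics: min=24, max=24
  Food: min=6, max=70
  Furniture: min=16, max=65
  Media: min=66, max=66
  Toys: min=39, max=74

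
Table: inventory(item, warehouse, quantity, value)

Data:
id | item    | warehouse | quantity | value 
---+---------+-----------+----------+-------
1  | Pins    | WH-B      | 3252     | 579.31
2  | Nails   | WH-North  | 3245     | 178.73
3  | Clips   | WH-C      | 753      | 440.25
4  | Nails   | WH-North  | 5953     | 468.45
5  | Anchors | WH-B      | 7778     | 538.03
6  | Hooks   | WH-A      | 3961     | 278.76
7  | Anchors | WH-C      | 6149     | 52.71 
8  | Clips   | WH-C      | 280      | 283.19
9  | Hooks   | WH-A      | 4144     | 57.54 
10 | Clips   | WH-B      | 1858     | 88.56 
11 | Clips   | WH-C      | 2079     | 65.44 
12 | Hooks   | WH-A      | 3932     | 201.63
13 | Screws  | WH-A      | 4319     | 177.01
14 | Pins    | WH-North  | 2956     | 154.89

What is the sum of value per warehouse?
SELECT warehouse, SUM(value) as result
FROM inventory
GROUP BY warehouse

Result:
  WH-A: 714.94
  WH-B: 1205.90
  WH-C: 841.59
  WH-North: 802.07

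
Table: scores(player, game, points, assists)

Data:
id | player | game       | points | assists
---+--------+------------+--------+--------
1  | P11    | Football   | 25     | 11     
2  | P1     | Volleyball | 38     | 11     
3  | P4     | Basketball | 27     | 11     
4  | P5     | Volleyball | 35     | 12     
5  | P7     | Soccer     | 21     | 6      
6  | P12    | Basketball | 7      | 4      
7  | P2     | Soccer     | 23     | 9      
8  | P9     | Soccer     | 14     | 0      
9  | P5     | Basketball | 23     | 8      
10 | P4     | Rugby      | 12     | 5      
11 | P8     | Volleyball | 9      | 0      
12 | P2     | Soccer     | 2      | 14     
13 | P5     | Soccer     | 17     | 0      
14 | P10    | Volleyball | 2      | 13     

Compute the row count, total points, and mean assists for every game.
SELECT game,
       COUNT(*) as cnt,
       SUM(points) as total_points,
       AVG(assists) as avg_assists
FROM scores
GROUP BY game

Result:
  Basketball: 3 records, 57 total points, 7.67 avg assists
  Football: 1 records, 25 total points, 11.00 avg assists
  Rugby: 1 records, 12 total points, 5.00 avg assists
  Soccer: 5 records, 77 total points, 5.80 avg assists
  Volleyball: 4 records, 84 total points, 9.00 avg assists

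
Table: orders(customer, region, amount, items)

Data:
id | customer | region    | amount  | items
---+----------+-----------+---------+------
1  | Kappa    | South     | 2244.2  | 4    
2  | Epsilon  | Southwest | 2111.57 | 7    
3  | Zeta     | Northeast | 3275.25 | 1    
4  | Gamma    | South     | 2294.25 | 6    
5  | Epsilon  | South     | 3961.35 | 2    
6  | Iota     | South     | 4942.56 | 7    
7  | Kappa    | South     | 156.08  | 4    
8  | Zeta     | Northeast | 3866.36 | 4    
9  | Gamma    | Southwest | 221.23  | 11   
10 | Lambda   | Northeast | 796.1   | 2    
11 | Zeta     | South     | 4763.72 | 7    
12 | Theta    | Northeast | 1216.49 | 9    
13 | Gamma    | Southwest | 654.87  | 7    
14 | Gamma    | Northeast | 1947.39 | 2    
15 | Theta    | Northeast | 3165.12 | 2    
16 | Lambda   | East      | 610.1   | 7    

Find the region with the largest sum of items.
SELECT region, SUM(items) as val
FROM orders
GROUP BY region
ORDER BY val DESC
LIMIT 1

Result: South with sum(items) = 30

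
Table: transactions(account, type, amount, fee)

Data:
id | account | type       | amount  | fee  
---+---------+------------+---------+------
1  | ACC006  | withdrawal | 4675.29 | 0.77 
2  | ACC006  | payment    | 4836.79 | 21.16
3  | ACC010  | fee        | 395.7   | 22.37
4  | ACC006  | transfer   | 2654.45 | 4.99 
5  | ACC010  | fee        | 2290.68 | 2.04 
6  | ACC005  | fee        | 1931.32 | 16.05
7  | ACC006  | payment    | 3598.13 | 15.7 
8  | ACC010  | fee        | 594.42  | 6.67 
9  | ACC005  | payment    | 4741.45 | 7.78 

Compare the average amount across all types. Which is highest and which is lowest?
SELECT type, AVG(amount)
FROM transactions
GROUP BY type
ORDER BY AVG(amount)

All groups:
  fee: 1303.03
  transfer: 2654.45
  payment: 4392.12
  withdrawal: 4675.29

Highest: withdrawal (4675.29)
Lowest: fee (1303.03)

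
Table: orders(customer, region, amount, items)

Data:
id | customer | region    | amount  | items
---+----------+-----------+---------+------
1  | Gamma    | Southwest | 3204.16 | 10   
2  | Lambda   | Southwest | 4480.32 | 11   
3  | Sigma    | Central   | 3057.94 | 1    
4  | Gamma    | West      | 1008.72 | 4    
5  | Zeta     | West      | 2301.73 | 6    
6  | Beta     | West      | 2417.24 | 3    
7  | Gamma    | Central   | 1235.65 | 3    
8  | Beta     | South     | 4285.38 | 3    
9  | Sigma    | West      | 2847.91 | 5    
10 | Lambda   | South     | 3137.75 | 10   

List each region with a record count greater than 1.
SELECT region, COUNT(*) as cnt
FROM orders
GROUP BY region
HAVING COUNT(*) > 1

Result:
  Central: 2
  South: 2
  Southwest: 2
  West: 4

Note: HAVING filters groups after aggregation, WHERE filters rows before.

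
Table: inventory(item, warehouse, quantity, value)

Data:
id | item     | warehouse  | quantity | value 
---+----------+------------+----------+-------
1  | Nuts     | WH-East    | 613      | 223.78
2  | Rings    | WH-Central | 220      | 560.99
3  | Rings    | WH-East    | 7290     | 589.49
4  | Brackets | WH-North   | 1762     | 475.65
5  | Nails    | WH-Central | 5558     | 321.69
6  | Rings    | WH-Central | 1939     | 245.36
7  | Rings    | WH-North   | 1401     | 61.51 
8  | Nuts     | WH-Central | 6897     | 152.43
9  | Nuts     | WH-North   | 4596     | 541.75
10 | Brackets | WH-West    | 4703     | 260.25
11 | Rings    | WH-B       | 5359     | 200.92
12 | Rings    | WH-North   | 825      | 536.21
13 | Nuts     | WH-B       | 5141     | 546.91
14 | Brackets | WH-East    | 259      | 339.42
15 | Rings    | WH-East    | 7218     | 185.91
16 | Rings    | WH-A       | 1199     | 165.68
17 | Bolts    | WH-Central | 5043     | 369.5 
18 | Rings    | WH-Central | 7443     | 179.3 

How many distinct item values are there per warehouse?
SELECT warehouse, COUNT(DISTINCT item)
FROM inventory
GROUP BY warehouse

Result:
  WH-A: 1 distinct
  WH-B: 2 distinct
  WH-Central: 4 distinct
  WH-East: 3 distinct
  WH-North: 3 distinct
  WH-West: 1 distinct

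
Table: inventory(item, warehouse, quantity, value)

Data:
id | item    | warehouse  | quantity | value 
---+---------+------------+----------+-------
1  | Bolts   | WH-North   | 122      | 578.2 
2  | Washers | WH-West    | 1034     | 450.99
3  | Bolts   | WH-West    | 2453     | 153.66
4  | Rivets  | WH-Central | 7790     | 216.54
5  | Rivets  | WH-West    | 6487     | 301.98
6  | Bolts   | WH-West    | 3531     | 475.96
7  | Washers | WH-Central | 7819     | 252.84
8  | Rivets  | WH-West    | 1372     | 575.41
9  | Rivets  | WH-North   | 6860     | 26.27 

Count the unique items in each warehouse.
SELECT warehouse, COUNT(DISTINCT item)
FROM inventory
GROUP BY warehouse

Result:
  WH-Central: 2 distinct
  WH-North: 2 distinct
  WH-West: 3 distinct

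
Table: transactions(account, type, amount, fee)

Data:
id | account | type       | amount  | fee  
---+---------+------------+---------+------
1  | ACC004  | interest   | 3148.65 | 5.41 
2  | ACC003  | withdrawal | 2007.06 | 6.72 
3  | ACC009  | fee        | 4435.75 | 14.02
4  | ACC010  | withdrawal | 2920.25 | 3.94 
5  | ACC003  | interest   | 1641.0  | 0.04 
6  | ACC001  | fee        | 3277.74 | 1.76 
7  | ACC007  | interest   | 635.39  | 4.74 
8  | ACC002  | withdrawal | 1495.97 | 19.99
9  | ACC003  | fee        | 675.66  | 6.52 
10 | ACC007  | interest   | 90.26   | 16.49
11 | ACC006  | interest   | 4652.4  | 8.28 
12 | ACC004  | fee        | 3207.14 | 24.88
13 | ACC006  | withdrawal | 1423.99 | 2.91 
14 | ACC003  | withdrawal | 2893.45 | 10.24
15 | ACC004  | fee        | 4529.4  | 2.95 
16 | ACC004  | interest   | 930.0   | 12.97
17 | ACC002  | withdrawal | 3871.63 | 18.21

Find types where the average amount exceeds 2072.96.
SELECT type, AVG(amount)
FROM transactions
GROUP BY type
HAVING AVG(amount) > 2072.96

Result:
  fee: avg=3225.14
  withdrawal: avg=2435.39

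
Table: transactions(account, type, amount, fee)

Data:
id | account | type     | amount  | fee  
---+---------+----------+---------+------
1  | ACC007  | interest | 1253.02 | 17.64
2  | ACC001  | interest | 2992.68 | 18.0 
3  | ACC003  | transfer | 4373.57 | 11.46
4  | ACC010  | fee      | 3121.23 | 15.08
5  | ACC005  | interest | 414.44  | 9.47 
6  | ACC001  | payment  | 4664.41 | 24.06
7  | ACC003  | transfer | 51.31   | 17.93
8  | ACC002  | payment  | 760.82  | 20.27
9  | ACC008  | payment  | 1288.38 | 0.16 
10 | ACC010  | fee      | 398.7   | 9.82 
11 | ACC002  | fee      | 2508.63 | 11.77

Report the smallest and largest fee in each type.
SELECT type, MIN(fee), MAX(fee)
FROM transactions
GROUP BY type

Result:
  fee: min=9.82, max=15.08
  interest: min=9.47, max=18.00
  payment: min=0.16, max=24.06
  transfer: min=11.46, max=17.93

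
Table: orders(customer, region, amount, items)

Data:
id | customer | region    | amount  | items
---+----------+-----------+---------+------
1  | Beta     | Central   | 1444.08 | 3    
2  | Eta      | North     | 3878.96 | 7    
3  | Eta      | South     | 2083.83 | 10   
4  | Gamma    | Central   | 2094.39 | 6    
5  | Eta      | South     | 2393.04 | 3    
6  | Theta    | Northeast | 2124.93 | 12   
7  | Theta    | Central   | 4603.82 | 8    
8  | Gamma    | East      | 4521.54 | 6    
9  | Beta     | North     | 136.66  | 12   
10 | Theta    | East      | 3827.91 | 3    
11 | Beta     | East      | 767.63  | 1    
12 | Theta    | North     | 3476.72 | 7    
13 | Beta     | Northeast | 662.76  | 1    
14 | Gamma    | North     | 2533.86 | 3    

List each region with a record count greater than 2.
SELECT region, COUNT(*) as cnt
FROM orders
GROUP BY region
HAVING COUNT(*) > 2

Result:
  Central: 3
  East: 3
  North: 4

Note: HAVING filters groups after aggregation, WHERE filters rows before.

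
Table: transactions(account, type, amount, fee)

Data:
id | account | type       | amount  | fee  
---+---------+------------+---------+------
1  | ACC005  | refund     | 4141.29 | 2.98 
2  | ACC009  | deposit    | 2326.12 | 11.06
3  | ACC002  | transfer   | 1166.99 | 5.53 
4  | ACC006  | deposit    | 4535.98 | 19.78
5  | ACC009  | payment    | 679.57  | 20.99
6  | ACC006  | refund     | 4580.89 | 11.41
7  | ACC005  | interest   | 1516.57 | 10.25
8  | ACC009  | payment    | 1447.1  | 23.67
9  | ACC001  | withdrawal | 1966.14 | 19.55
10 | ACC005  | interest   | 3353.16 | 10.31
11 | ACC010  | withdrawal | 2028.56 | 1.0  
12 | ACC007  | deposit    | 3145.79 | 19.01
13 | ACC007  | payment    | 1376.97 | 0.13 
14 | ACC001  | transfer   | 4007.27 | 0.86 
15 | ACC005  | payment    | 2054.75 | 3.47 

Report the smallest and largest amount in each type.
SELECT type, MIN(amount), MAX(amount)
FROM transactions
GROUP BY type

Result:
  deposit: min=2326.12, max=4535.98
  interest: min=1516.57, max=3353.16
  payment: min=679.57, max=2054.75
  refund: min=4141.29, max=4580.89
  transfer: min=1166.99, max=4007.27
  withdrawal: min=1966.14, max=2028.56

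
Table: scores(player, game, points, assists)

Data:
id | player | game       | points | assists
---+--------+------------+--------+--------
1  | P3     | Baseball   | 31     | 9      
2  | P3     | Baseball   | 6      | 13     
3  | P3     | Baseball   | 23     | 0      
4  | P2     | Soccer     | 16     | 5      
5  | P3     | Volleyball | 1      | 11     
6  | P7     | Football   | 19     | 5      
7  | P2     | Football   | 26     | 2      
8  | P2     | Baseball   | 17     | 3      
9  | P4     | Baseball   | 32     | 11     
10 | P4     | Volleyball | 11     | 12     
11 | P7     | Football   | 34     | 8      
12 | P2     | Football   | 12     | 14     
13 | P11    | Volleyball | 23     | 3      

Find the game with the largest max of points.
SELECT game, MAX(points) as val
FROM scores
GROUP BY game
ORDER BY val DESC
LIMIT 1

Result: Football with max(points) = 34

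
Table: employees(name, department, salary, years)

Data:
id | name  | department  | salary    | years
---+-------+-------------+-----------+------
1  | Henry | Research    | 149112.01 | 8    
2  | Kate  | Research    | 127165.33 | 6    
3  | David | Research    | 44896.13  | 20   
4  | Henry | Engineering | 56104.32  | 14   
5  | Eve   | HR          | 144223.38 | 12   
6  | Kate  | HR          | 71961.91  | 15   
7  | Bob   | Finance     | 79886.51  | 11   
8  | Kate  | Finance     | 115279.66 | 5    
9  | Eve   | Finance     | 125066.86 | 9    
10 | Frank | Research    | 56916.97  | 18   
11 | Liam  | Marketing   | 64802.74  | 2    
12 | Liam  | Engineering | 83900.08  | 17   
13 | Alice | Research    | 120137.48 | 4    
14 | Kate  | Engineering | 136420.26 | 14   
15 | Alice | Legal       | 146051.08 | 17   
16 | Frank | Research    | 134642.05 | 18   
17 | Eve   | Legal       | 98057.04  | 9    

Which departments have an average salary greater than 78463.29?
SELECT department, AVG(salary)
FROM employees
GROUP BY department
HAVING AVG(salary) > 78463.29

Result:
  Engineering: avg=92141.55
  Finance: avg=106744.34
  HR: avg=108092.65
  Legal: avg=122054.06
  Research: avg=105478.33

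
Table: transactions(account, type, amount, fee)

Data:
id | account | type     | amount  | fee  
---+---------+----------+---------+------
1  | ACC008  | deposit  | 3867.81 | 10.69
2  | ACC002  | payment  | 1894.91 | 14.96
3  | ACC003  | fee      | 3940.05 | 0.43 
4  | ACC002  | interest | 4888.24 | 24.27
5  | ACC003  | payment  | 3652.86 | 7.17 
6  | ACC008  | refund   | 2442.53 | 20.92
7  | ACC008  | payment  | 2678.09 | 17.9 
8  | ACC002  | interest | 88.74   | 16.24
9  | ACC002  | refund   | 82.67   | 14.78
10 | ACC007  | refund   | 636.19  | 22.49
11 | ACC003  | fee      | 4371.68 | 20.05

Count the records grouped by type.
SELECT type, COUNT(*) as count
FROM transactions
GROUP BY type

Result:
  deposit: 1
  fee: 2
  interest: 2
  payment: 3
  refund: 3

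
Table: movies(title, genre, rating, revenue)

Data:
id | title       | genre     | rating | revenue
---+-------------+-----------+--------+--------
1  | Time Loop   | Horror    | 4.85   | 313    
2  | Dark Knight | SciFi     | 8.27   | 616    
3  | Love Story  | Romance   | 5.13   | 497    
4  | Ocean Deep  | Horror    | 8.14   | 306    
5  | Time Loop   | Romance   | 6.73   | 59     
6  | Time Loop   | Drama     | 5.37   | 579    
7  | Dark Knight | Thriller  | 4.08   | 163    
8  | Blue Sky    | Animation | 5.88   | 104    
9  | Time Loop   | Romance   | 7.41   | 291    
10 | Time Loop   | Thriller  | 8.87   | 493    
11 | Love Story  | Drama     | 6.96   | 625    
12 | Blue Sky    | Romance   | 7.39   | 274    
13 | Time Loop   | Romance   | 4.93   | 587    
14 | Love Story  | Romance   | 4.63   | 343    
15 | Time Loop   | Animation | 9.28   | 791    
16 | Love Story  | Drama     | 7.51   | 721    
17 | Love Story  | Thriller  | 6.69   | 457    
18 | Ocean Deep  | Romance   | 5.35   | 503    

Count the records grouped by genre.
SELECT genre, COUNT(*) as count
FROM movies
GROUP BY genre

Result:
  Animation: 2
  Drama: 3
  Horror: 2
  Romance: 7
  SciFi: 1
  Thriller: 3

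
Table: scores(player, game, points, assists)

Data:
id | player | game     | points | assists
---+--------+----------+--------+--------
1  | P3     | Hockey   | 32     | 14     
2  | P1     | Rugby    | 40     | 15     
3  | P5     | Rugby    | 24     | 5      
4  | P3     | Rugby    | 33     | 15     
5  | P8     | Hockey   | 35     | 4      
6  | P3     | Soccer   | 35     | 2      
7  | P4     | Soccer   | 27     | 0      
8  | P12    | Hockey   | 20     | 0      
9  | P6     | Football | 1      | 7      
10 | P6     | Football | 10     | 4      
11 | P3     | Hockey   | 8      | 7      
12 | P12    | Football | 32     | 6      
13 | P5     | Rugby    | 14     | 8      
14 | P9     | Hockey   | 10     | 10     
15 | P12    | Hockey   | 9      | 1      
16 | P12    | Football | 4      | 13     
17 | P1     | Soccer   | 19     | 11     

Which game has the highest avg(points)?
SELECT game, AVG(points) as val
FROM scores
GROUP BY game
ORDER BY val DESC
LIMIT 1

Result: Rugby with avg(points) = 27.75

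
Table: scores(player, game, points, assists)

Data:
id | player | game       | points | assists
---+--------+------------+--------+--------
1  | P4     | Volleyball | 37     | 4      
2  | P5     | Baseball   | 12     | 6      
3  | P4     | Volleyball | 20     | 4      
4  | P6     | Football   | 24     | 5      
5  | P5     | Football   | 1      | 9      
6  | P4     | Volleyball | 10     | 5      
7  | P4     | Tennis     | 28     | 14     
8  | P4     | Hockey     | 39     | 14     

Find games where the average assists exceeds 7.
SELECT game, AVG(assists)
FROM scores
GROUP BY game
HAVING AVG(assists) > 7

Result:
  Hockey: avg=14.00
  Tennis: avg=14.00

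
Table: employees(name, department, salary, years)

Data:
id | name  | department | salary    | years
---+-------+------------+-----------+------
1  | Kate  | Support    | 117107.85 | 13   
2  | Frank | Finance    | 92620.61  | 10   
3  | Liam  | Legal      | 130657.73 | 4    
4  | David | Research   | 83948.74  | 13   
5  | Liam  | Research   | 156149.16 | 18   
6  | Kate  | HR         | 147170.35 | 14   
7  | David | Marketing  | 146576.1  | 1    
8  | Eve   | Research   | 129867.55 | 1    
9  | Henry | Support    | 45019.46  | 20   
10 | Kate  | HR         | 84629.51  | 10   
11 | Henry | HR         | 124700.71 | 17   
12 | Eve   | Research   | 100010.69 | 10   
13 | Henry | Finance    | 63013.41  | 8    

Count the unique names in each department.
SELECT department, COUNT(DISTINCT name)
FROM employees
GROUP BY department

Result:
  Finance: 2 distinct
  HR: 2 distinct
  Legal: 1 distinct
  Marketing: 1 distinct
  Research: 3 distinct
  Support: 2 distinct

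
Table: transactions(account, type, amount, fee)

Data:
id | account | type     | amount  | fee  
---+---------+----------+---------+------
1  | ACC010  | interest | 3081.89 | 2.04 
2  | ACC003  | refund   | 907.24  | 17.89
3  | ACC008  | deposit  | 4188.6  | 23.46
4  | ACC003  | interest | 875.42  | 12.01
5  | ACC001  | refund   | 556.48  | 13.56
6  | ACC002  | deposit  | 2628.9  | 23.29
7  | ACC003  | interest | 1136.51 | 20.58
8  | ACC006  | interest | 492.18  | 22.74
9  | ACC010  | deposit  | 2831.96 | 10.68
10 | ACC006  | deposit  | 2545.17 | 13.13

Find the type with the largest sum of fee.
SELECT type, SUM(fee) as val
FROM transactions
GROUP BY type
ORDER BY val DESC
LIMIT 1

Result: deposit with sum(fee) = 70.56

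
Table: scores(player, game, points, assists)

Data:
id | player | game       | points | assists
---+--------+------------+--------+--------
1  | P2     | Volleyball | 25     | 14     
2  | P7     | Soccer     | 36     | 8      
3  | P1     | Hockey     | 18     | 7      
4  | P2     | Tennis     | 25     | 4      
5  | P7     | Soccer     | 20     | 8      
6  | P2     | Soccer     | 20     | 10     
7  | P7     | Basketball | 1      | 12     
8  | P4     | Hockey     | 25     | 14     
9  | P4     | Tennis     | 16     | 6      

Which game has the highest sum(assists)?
SELECT game, SUM(assists) as val
FROM scores
GROUP BY game
ORDER BY val DESC
LIMIT 1

Result: Soccer with sum(assists) = 26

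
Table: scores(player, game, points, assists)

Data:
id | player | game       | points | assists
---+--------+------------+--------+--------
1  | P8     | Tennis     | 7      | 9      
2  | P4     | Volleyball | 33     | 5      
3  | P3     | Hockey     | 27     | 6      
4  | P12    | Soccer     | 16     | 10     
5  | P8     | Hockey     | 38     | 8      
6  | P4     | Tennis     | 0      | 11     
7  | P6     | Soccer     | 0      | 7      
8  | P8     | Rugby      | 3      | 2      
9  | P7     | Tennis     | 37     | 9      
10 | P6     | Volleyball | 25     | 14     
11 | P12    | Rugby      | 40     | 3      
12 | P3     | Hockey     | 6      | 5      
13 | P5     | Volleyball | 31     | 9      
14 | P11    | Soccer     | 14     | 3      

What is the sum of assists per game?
SELECT game, SUM(assists) as result
FROM scores
GROUP BY game

Result:
  Hockey: 19
  Rugby: 5
  Soccer: 20
  Tennis: 29
  Volleyball: 28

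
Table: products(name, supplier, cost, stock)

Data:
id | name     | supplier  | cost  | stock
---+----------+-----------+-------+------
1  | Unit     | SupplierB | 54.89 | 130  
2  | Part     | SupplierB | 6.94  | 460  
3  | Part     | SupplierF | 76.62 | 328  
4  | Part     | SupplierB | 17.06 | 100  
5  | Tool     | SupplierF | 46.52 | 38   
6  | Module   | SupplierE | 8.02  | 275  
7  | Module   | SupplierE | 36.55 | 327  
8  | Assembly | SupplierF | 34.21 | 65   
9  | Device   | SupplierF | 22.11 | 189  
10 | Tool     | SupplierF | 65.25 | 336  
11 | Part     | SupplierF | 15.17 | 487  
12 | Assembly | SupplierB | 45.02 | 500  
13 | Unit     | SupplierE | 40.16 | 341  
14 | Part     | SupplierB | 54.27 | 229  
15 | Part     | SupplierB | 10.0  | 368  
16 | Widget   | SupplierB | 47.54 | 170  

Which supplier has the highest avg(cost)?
SELECT supplier, AVG(cost) as val
FROM products
GROUP BY supplier
ORDER BY val DESC
LIMIT 1

Result: SupplierF with avg(cost) = 43.31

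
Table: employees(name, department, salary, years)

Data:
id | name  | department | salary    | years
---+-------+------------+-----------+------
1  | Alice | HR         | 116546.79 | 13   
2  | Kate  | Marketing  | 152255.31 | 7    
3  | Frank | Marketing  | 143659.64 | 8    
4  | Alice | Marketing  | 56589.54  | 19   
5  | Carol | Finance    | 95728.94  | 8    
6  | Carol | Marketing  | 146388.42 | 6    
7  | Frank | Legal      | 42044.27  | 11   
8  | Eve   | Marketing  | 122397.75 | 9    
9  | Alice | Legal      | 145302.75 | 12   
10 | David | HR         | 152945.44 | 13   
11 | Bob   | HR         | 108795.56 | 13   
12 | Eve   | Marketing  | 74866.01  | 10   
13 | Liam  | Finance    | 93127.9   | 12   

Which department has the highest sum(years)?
SELECT department, SUM(years) as val
FROM employees
GROUP BY department
ORDER BY val DESC
LIMIT 1

Result: Marketing with sum(years) = 59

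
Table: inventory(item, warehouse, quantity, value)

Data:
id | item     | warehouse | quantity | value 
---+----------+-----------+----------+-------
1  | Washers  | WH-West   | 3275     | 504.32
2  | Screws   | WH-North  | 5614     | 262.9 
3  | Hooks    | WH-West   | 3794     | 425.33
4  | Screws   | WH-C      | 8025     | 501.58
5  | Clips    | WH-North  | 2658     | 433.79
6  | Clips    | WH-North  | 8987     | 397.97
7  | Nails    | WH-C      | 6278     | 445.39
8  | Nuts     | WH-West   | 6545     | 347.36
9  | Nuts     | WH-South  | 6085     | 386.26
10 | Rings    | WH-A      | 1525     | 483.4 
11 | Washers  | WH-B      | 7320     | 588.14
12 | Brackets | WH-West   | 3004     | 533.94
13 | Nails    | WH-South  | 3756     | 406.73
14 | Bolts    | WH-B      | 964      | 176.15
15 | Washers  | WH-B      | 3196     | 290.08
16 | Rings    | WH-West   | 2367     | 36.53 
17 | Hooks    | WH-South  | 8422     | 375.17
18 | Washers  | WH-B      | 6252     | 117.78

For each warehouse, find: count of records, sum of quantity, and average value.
SELECT warehouse,
       COUNT(*) as cnt,
       SUM(quantity) as total_quantity,
       AVG(value) as avg_value
FROM inventory
GROUP BY warehouse

Result:
  WH-A: 1 records, 1525 total quantity, 483.40 avg value
  WH-B: 4 records, 17732 total quantity, 293.04 avg value
  WH-C: 2 records, 14303 total quantity, 473.49 avg value
  WH-North: 3 records, 17259 total quantity, 364.89 avg value
  WH-South: 3 records, 18263 total quantity, 389.39 avg value
  WH-West: 5 records, 18985 total quantity, 369.50 avg value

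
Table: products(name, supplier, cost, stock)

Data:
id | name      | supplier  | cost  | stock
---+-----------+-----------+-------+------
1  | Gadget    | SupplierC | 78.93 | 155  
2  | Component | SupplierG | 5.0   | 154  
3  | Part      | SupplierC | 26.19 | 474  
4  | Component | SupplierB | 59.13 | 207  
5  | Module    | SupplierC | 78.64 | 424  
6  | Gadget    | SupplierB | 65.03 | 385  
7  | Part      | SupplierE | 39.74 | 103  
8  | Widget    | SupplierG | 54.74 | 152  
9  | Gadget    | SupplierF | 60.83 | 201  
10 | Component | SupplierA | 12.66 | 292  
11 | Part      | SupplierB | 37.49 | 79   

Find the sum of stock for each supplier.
SELECT supplier, SUM(stock) as result
FROM products
GROUP BY supplier

Result:
  SupplierA: 292
  SupplierB: 671
  SupplierC: 1053
  SupplierE: 103
  SupplierF: 201
  SupplierG: 306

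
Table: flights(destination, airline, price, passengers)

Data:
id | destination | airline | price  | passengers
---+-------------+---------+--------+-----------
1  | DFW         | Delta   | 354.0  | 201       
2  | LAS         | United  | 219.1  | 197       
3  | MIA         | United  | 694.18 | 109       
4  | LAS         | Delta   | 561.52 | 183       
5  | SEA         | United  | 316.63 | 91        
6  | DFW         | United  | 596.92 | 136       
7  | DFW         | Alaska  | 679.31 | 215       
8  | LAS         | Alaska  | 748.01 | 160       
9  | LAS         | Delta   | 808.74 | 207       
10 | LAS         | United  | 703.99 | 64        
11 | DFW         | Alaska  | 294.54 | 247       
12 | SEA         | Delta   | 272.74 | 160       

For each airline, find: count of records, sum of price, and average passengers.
SELECT airline,
       COUNT(*) as cnt,
       SUM(price) as total_price,
       AVG(passengers) as avg_passengers
FROM flights
GROUP BY airline

Result:
  Alaska: 3 records, 1721.86 total price, 207.33 avg passengers
  Delta: 4 records, 1997.00 total price, 187.75 avg passengers
  United: 5 records, 2530.82 total price, 119.40 avg passengers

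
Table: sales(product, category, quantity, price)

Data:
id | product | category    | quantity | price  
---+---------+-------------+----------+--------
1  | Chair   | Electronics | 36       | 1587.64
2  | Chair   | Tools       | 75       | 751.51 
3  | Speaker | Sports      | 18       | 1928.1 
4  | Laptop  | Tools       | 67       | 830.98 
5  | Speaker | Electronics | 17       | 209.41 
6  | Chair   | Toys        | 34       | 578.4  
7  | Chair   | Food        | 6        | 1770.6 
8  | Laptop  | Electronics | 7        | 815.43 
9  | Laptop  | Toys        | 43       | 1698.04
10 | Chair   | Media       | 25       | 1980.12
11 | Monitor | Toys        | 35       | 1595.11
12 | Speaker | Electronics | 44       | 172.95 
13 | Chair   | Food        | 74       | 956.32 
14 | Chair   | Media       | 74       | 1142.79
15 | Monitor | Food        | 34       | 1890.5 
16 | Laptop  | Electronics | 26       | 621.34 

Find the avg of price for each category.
SELECT category, AVG(price) as result
FROM sales
GROUP BY category

Result:
  Electronics: 681.35
  Food: 1539.14
  Media: 1561.46
  Sports: 1928.10
  Tools: 791.25
  Toys: 1290.52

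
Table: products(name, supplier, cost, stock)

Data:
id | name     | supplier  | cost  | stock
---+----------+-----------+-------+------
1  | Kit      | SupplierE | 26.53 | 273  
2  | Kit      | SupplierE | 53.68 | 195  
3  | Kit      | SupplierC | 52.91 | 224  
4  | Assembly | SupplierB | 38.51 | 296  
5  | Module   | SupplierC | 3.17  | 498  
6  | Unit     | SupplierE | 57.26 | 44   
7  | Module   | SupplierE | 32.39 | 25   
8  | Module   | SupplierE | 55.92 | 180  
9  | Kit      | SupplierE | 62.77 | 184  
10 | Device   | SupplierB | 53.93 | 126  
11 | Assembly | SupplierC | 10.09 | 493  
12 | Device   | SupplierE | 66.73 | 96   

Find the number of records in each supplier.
SELECT supplier, COUNT(*) as count
FROM products
GROUP BY supplier

Result:
  SupplierB: 2
  SupplierC: 3
  SupplierE: 7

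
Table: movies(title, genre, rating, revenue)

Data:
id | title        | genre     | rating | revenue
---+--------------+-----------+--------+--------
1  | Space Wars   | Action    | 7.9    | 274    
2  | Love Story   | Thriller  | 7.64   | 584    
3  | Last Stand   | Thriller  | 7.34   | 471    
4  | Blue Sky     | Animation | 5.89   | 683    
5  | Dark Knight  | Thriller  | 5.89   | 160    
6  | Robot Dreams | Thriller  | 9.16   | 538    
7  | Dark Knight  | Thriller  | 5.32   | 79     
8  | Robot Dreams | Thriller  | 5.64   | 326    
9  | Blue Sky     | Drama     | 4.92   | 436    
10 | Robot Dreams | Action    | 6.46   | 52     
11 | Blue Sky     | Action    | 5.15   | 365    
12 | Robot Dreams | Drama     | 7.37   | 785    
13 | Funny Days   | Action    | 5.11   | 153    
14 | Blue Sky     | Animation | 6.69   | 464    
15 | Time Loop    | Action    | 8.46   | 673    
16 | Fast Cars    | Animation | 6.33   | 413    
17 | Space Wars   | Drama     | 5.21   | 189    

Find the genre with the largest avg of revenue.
SELECT genre, AVG(revenue) as val
FROM movies
GROUP BY genre
ORDER BY val DESC
LIMIT 1

Result: Animation with avg(revenue) = 520.00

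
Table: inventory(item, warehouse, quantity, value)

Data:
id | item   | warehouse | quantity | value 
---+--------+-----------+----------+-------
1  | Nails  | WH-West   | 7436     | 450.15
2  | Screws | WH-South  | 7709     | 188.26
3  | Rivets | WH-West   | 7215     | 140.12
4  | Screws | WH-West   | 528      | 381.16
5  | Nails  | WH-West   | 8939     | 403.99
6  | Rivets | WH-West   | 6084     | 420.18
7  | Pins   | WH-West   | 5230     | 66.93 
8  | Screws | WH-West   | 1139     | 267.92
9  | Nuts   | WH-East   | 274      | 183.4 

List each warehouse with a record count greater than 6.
SELECT warehouse, COUNT(*) as cnt
FROM inventory
GROUP BY warehouse
HAVING COUNT(*) > 6

Result:
  WH-West: 7

Note: HAVING filters groups after aggregation, WHERE filters rows before.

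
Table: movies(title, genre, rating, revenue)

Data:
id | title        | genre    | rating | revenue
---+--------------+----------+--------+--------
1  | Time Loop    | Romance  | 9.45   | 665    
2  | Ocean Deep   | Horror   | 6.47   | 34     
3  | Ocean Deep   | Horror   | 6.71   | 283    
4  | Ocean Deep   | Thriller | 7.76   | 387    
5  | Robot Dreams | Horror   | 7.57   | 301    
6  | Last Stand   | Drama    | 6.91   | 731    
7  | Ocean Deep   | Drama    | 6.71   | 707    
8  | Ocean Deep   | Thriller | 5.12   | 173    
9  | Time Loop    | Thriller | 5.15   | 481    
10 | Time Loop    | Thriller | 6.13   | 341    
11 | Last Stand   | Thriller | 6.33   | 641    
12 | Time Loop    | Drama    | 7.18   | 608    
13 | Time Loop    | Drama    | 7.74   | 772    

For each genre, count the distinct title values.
SELECT genre, COUNT(DISTINCT title)
FROM movies
GROUP BY genre

Result:
  Drama: 3 distinct
  Horror: 2 distinct
  Romance: 1 distinct
  Thriller: 3 distinct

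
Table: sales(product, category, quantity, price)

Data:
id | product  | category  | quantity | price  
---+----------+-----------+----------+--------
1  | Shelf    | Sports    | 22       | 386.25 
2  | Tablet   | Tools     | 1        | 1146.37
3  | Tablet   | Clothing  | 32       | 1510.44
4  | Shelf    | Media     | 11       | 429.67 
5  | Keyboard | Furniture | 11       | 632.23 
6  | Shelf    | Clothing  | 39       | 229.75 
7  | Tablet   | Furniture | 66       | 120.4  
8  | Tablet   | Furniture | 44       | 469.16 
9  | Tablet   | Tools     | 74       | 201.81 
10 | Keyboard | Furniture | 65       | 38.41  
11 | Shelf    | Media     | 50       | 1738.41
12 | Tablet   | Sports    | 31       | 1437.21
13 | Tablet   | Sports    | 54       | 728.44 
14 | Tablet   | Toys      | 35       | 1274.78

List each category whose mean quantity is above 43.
SELECT category, AVG(quantity)
FROM sales
GROUP BY category
HAVING AVG(quantity) > 43

Result:
  Furniture: avg=46.50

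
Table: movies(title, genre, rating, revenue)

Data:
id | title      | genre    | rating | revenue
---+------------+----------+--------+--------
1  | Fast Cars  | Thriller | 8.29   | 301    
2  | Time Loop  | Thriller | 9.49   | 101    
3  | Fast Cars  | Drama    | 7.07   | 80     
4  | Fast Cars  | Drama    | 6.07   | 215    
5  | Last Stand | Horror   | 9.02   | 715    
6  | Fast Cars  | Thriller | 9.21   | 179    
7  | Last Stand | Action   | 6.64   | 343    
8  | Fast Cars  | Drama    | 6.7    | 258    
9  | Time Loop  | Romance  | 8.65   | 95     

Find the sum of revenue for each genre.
SELECT genre, SUM(revenue) as result
FROM movies
GROUP BY genre

Result:
  Action: 343
  Drama: 553
  Horror: 715
  Romance: 95
  Thriller: 581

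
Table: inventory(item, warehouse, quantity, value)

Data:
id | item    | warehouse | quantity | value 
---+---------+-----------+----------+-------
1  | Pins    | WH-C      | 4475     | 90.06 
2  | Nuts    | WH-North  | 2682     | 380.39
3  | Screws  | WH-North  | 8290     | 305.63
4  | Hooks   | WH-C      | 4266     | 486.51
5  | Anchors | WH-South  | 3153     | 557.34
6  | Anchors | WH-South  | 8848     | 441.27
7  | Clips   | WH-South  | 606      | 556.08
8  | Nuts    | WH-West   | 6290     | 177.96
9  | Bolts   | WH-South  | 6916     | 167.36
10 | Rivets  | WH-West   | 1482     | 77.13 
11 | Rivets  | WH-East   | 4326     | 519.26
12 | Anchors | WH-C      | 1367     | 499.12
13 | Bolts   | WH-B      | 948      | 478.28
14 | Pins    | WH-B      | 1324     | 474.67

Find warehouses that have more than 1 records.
SELECT warehouse, COUNT(*) as cnt
FROM inventory
GROUP BY warehouse
HAVING COUNT(*) > 1

Result:
  WH-B: 2
  WH-C: 3
  WH-North: 2
  WH-South: 4
  WH-West: 2

Note: HAVING filters groups after aggregation, WHERE filters rows before.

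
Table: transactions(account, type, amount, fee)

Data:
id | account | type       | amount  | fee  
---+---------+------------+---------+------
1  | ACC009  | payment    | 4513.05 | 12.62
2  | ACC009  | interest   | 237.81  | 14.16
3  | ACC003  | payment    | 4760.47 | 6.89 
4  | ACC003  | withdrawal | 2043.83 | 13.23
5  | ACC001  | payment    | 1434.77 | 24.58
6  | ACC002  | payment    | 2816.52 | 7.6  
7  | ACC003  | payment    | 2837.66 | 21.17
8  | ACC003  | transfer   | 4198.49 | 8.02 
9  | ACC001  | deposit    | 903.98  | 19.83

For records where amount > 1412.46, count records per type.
SELECT type, COUNT(*)
FROM transactions
WHERE amount > 1412.46
GROUP BY type

Note: WHERE filters rows before grouping.

Result:
  payment: 5
  transfer: 1
  withdrawal: 1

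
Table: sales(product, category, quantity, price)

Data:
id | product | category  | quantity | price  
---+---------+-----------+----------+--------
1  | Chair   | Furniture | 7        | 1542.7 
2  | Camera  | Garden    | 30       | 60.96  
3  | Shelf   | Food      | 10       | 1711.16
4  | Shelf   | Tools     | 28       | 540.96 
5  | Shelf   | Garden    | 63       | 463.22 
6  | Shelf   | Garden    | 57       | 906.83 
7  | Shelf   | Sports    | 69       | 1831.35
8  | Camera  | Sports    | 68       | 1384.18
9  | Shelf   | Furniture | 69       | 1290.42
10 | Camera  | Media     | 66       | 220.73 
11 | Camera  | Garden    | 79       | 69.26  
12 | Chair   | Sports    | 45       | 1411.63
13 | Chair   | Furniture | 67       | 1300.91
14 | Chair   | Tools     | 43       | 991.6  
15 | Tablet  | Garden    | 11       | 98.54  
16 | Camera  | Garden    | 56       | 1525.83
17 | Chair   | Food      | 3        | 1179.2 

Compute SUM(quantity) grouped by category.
SELECT category, SUM(quantity) as result
FROM sales
GROUP BY category

Result:
  Food: 13
  Furniture: 143
  Garden: 296
  Media: 66
  Sports: 182
  Tools: 71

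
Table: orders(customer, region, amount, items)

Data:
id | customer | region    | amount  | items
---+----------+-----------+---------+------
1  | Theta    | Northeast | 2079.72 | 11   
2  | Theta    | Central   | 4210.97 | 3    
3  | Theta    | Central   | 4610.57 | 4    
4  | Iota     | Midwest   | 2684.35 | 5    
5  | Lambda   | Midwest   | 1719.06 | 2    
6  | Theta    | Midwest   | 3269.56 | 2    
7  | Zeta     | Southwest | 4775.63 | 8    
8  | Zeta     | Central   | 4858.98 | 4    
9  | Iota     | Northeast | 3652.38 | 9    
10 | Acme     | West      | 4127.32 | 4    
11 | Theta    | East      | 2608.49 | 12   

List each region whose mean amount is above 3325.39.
SELECT region, AVG(amount)
FROM orders
GROUP BY region
HAVING AVG(amount) > 3325.39

Result:
  Central: avg=4560.17
  Southwest: avg=4775.63
  West: avg=4127.32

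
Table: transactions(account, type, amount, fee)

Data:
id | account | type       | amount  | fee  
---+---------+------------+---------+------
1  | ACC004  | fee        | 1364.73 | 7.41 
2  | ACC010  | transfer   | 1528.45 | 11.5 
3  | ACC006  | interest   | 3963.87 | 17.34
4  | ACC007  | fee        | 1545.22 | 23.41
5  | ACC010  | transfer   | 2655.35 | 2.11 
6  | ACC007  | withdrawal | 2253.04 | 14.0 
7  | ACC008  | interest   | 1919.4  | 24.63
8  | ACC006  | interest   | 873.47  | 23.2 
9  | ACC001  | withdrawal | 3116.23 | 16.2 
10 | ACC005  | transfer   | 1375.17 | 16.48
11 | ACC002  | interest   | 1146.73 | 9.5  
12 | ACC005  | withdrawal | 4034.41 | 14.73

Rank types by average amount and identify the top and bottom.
SELECT type, AVG(amount)
FROM transactions
GROUP BY type
ORDER BY AVG(amount)

All groups:
  fee: 1454.98
  transfer: 1852.99
  interest: 1975.87
  withdrawal: 3134.56

Highest: withdrawal (3134.56)
Lowest: fee (1454.98)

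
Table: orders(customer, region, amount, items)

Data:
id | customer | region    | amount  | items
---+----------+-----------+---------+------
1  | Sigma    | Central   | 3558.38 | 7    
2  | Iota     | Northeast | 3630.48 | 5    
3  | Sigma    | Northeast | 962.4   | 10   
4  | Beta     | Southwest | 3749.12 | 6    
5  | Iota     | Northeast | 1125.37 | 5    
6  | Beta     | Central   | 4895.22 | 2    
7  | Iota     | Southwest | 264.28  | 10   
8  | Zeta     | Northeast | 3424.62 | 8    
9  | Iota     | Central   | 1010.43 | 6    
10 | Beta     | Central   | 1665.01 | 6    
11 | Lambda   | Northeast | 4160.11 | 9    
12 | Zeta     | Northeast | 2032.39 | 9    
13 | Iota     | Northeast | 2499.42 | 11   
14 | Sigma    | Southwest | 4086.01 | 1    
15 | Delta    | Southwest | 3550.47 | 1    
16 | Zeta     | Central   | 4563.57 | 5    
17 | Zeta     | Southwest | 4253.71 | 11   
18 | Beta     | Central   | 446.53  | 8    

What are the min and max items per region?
SELECT region, MIN(items), MAX(items)
FROM orders
GROUP BY region

Result:
  Central: min=2, max=8
  Northeast: min=5, max=11
  Southwest: min=1, max=11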